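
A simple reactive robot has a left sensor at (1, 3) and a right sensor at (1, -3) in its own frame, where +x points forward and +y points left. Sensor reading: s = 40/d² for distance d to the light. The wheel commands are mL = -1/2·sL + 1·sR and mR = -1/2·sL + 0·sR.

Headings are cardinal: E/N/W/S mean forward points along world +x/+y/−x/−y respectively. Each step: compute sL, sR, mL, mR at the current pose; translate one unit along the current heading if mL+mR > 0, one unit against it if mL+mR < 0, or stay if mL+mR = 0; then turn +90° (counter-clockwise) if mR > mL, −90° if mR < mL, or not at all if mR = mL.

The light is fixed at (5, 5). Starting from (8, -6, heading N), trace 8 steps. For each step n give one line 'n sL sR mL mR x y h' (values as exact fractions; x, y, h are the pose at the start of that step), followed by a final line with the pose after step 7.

n=0: pose=(8,-6,N); sL=2/5, sR=5/17; mL=8/85, mR=-1/5; mL+mR=-9/85 → advance -1; mR−mL=-5/17 → turn -1·90°
n=1: pose=(8,-7,E); sL=40/97, sR=40/241; mL=-940/23377, mR=-20/97; mL+mR=-5760/23377 → advance -1; mR−mL=-40/241 → turn -1·90°
n=2: pose=(7,-7,S); sL=20/97, sR=4/17; mL=218/1649, mR=-10/97; mL+mR=48/1649 → advance +1; mR−mL=-4/17 → turn -1·90°
n=3: pose=(7,-8,W); sL=40/257, sR=40/101; mL=8260/25957, mR=-20/257; mL+mR=6240/25957 → advance +1; mR−mL=-40/101 → turn -1·90°
n=4: pose=(6,-8,N); sL=10/37, sR=1/4; mL=17/148, mR=-5/37; mL+mR=-3/148 → advance -1; mR−mL=-1/4 → turn -1·90°
n=5: pose=(6,-9,E); sL=8/25, sR=40/293; mL=-172/7325, mR=-4/25; mL+mR=-1344/7325 → advance -1; mR−mL=-40/293 → turn -1·90°
n=6: pose=(5,-9,S); sL=20/117, sR=20/117; mL=10/117, mR=-10/117; mL+mR=0 → advance +0; mR−mL=-20/117 → turn -1·90°
n=7: pose=(5,-9,W); sL=4/29, sR=20/61; mL=458/1769, mR=-2/29; mL+mR=336/1769 → advance +1; mR−mL=-20/61 → turn -1·90°

0 2/5 5/17 8/85 -1/5 8 -6 N
1 40/97 40/241 -940/23377 -20/97 8 -7 E
2 20/97 4/17 218/1649 -10/97 7 -7 S
3 40/257 40/101 8260/25957 -20/257 7 -8 W
4 10/37 1/4 17/148 -5/37 6 -8 N
5 8/25 40/293 -172/7325 -4/25 6 -9 E
6 20/117 20/117 10/117 -10/117 5 -9 S
7 4/29 20/61 458/1769 -2/29 5 -9 W
final 4 -9 N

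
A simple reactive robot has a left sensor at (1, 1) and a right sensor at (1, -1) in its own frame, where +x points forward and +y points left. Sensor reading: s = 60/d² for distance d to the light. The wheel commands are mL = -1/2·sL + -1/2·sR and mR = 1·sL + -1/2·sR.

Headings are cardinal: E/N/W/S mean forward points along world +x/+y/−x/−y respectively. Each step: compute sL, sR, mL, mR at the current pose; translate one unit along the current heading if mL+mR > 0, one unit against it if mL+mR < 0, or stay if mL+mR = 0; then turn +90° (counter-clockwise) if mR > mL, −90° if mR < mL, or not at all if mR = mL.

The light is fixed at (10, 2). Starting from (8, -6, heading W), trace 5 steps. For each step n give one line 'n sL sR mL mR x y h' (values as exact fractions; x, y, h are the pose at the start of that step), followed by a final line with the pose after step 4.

n=0: pose=(8,-6,W); sL=2/3, sR=30/29; mL=-74/87, mR=13/87; mL+mR=-61/87 → advance -1; mR−mL=1 → turn +1·90°
n=1: pose=(9,-6,S); sL=20/27, sR=12/17; mL=-332/459, mR=178/459; mL+mR=-154/459 → advance -1; mR−mL=10/9 → turn +1·90°
n=2: pose=(9,-5,E); sL=5/3, sR=15/16; mL=-125/96, mR=115/96; mL+mR=-5/48 → advance -1; mR−mL=5/2 → turn +1·90°
n=3: pose=(8,-5,N); sL=4/3, sR=60/37; mL=-164/111, mR=58/111; mL+mR=-106/111 → advance -1; mR−mL=2 → turn +1·90°
n=4: pose=(8,-6,W); sL=2/3, sR=30/29; mL=-74/87, mR=13/87; mL+mR=-61/87 → advance -1; mR−mL=1 → turn +1·90°

0 2/3 30/29 -74/87 13/87 8 -6 W
1 20/27 12/17 -332/459 178/459 9 -6 S
2 5/3 15/16 -125/96 115/96 9 -5 E
3 4/3 60/37 -164/111 58/111 8 -5 N
4 2/3 30/29 -74/87 13/87 8 -6 W
final 9 -6 S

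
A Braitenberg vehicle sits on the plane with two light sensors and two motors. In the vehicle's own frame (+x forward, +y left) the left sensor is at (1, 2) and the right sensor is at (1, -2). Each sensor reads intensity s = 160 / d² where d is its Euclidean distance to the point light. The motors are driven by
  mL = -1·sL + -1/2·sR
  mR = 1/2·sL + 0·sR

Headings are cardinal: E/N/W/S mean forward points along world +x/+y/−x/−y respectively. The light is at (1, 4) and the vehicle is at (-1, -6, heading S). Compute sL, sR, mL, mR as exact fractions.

160/121 160/137 -31600/16577 80/121

left sensor world pos  = (1, -7); dL² = 121
right sensor world pos = (-3, -7); dR² = 137
sL = 160/121 = 160/121
sR = 160/137 = 160/137
mL = -1·sL + -1/2·sR = -31600/16577
mR = 1/2·sL + 0·sR = 80/121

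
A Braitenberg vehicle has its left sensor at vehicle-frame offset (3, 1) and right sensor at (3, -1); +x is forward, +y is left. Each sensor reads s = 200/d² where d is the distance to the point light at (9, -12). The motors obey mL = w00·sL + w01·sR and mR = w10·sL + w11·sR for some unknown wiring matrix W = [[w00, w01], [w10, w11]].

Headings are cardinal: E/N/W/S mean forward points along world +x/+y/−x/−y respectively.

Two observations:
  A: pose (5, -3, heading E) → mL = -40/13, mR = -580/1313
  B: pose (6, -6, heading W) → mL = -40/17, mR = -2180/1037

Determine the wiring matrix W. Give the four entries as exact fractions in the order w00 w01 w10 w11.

obs A: pose=(5,-3,E) → sL=200/101, sR=40/13, mL=-40/13, mR=-580/1313
obs B: pose=(6,-6,W) → sL=200/61, sR=40/17, mL=-40/17, mR=-2180/1037
sensor matrix S = [[200/101, 40/13], [200/61, 40/17]]; det S = -7392000/1361581
solve [mL_A; mL_B] = S·[w00; w01] and [mR_A; mR_B] = S·[w10; w11]:
  w00 = 0, w01 = -1, w10 = -1, w11 = 1/2

0 -1 -1 1/2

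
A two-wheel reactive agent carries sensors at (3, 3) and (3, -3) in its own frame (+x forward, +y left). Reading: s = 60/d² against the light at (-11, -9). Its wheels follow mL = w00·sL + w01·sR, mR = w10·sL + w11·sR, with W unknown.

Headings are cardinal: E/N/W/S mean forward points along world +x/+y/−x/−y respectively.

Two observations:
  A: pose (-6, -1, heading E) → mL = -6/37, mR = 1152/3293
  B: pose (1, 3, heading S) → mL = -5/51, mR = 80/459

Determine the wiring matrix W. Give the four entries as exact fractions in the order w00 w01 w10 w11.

-1/2 0 -1 1

obs A: pose=(-6,-1,E) → sL=12/37, sR=60/89, mL=-6/37, mR=1152/3293
obs B: pose=(1,3,S) → sL=10/51, sR=10/27, mL=-5/51, mR=80/459
sensor matrix S = [[12/37, 60/89], [10/51, 10/27]]; det S = -6080/503829
solve [mL_A; mL_B] = S·[w00; w01] and [mR_A; mR_B] = S·[w10; w11]:
  w00 = -1/2, w01 = 0, w10 = -1, w11 = 1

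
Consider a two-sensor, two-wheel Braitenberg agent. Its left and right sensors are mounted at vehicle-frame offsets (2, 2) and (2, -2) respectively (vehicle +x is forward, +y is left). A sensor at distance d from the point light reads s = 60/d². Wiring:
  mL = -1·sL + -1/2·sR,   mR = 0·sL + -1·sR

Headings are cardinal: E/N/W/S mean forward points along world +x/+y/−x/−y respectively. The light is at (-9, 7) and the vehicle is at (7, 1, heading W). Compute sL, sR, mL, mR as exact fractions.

left sensor world pos  = (5, -1); dL² = 260
right sensor world pos = (5, 3); dR² = 212
sL = 60/260 = 3/13
sR = 60/212 = 15/53
mL = -1·sL + -1/2·sR = -513/1378
mR = 0·sL + -1·sR = -15/53

3/13 15/53 -513/1378 -15/53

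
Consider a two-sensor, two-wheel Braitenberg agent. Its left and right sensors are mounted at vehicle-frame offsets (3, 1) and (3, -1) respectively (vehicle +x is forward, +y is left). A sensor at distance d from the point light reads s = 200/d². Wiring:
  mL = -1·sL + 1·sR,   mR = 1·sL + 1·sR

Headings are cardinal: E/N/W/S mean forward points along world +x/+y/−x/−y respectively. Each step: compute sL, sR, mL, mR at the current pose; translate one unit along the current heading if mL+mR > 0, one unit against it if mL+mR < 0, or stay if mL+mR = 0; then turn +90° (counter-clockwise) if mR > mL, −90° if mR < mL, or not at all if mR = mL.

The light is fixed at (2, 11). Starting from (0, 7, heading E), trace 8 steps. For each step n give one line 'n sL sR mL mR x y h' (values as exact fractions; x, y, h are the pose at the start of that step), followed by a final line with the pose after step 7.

n=0: pose=(0,7,E); sL=20, sR=100/13; mL=-160/13, mR=360/13; mL+mR=200/13 → advance +1; mR−mL=40 → turn +1·90°
n=1: pose=(1,7,N); sL=40, sR=200; mL=160, mR=240; mL+mR=400 → advance +1; mR−mL=80 → turn +1·90°
n=2: pose=(1,8,W); sL=25/4, sR=10; mL=15/4, mR=65/4; mL+mR=20 → advance +1; mR−mL=25/2 → turn +1·90°
n=3: pose=(0,8,S); sL=200/37, sR=40/9; mL=-320/333, mR=3280/333; mL+mR=80/9 → advance +1; mR−mL=400/37 → turn +1·90°
n=4: pose=(0,7,E); sL=20, sR=100/13; mL=-160/13, mR=360/13; mL+mR=200/13 → advance +1; mR−mL=40 → turn +1·90°
n=5: pose=(1,7,N); sL=40, sR=200; mL=160, mR=240; mL+mR=400 → advance +1; mR−mL=80 → turn +1·90°
n=6: pose=(1,8,W); sL=25/4, sR=10; mL=15/4, mR=65/4; mL+mR=20 → advance +1; mR−mL=25/2 → turn +1·90°
n=7: pose=(0,8,S); sL=200/37, sR=40/9; mL=-320/333, mR=3280/333; mL+mR=80/9 → advance +1; mR−mL=400/37 → turn +1·90°

0 20 100/13 -160/13 360/13 0 7 E
1 40 200 160 240 1 7 N
2 25/4 10 15/4 65/4 1 8 W
3 200/37 40/9 -320/333 3280/333 0 8 S
4 20 100/13 -160/13 360/13 0 7 E
5 40 200 160 240 1 7 N
6 25/4 10 15/4 65/4 1 8 W
7 200/37 40/9 -320/333 3280/333 0 8 S
final 0 7 E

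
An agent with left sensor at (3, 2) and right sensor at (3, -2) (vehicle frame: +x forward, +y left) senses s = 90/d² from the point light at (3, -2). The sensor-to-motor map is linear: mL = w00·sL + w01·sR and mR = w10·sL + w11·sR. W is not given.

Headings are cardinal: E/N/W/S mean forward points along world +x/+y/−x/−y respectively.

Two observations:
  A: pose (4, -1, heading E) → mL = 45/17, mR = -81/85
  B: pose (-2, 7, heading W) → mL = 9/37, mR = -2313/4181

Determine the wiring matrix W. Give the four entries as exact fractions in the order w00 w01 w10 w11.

obs A: pose=(4,-1,E) → sL=18/5, sR=90/17, mL=45/17, mR=-81/85
obs B: pose=(-2,7,W) → sL=90/113, sR=18/37, mL=9/37, mR=-2313/4181
sensor matrix S = [[18/5, 90/17], [90/113, 18/37]]; det S = -876096/355385
solve [mL_A; mL_B] = S·[w00; w01] and [mR_A; mR_B] = S·[w10; w11]:
  w00 = 0, w01 = 1/2, w10 = -1, w11 = 1/2

0 1/2 -1 1/2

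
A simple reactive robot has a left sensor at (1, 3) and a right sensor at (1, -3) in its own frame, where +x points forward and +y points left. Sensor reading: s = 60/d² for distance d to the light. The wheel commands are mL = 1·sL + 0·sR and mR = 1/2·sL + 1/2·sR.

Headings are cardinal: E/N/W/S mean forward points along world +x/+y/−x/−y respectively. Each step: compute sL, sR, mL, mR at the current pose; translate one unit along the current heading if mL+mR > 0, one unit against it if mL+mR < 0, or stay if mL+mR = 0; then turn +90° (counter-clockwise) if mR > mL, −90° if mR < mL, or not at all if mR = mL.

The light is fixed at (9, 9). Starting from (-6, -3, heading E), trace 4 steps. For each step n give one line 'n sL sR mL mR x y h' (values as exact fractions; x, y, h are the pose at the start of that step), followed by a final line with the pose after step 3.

0 60/277 60/421 60/277 20940/116617 -6 -3 E
1 6/29 30/229 6/29 1122/6641 -5 -3 S
2 60/481 12/65 60/481 372/2405 -5 -4 W
3 3/17 3/26 3/17 129/884 -6 -4 S
final -6 -5 W

n=0: pose=(-6,-3,E); sL=60/277, sR=60/421; mL=60/277, mR=20940/116617; mL+mR=46200/116617 → advance +1; mR−mL=-4320/116617 → turn -1·90°
n=1: pose=(-5,-3,S); sL=6/29, sR=30/229; mL=6/29, mR=1122/6641; mL+mR=2496/6641 → advance +1; mR−mL=-252/6641 → turn -1·90°
n=2: pose=(-5,-4,W); sL=60/481, sR=12/65; mL=60/481, mR=372/2405; mL+mR=672/2405 → advance +1; mR−mL=72/2405 → turn +1·90°
n=3: pose=(-6,-4,S); sL=3/17, sR=3/26; mL=3/17, mR=129/884; mL+mR=285/884 → advance +1; mR−mL=-27/884 → turn -1·90°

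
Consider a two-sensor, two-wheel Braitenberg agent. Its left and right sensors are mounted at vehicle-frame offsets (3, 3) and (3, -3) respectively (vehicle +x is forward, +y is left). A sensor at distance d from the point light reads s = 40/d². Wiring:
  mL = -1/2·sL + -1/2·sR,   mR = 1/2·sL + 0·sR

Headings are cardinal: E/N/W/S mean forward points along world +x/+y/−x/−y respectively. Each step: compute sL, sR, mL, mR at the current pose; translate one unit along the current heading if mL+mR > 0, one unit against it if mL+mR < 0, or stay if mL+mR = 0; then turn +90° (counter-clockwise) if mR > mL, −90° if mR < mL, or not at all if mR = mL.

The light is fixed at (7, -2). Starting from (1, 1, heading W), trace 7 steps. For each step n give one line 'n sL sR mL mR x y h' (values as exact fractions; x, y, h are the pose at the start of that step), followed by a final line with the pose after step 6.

0 40/81 40/117 -440/1053 20/81 1 1 W
1 10 5/8 -85/16 5 2 1 S
2 40/53 8 -232/53 20/53 2 2 E
3 4/13 20/29 -188/377 2/13 1 2 N
4 40/81 40/117 -440/1053 20/81 1 1 W
5 10 5/8 -85/16 5 2 1 S
6 40/53 8 -232/53 20/53 2 2 E
final 1 2 N

n=0: pose=(1,1,W); sL=40/81, sR=40/117; mL=-440/1053, mR=20/81; mL+mR=-20/117 → advance -1; mR−mL=700/1053 → turn +1·90°
n=1: pose=(2,1,S); sL=10, sR=5/8; mL=-85/16, mR=5; mL+mR=-5/16 → advance -1; mR−mL=165/16 → turn +1·90°
n=2: pose=(2,2,E); sL=40/53, sR=8; mL=-232/53, mR=20/53; mL+mR=-4 → advance -1; mR−mL=252/53 → turn +1·90°
n=3: pose=(1,2,N); sL=4/13, sR=20/29; mL=-188/377, mR=2/13; mL+mR=-10/29 → advance -1; mR−mL=246/377 → turn +1·90°
n=4: pose=(1,1,W); sL=40/81, sR=40/117; mL=-440/1053, mR=20/81; mL+mR=-20/117 → advance -1; mR−mL=700/1053 → turn +1·90°
n=5: pose=(2,1,S); sL=10, sR=5/8; mL=-85/16, mR=5; mL+mR=-5/16 → advance -1; mR−mL=165/16 → turn +1·90°
n=6: pose=(2,2,E); sL=40/53, sR=8; mL=-232/53, mR=20/53; mL+mR=-4 → advance -1; mR−mL=252/53 → turn +1·90°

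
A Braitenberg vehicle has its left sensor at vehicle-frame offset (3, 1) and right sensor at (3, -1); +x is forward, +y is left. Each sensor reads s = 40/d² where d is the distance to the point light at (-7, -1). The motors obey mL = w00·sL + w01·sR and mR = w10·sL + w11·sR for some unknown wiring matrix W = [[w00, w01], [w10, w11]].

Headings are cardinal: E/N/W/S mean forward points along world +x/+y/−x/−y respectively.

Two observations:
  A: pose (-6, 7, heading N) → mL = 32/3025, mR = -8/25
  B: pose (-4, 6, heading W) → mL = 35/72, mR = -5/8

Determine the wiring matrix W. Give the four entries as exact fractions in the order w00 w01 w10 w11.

obs A: pose=(-6,7,N) → sL=40/121, sR=8/25, mL=32/3025, mR=-8/25
obs B: pose=(-4,6,W) → sL=10/9, sR=5/8, mL=35/72, mR=-5/8
sensor matrix S = [[40/121, 8/25], [10/9, 5/8]]; det S = -811/5445
solve [mL_A; mL_B] = S·[w00; w01] and [mR_A; mR_B] = S·[w10; w11]:
  w00 = 1, w01 = -1, w10 = 0, w11 = -1

1 -1 0 -1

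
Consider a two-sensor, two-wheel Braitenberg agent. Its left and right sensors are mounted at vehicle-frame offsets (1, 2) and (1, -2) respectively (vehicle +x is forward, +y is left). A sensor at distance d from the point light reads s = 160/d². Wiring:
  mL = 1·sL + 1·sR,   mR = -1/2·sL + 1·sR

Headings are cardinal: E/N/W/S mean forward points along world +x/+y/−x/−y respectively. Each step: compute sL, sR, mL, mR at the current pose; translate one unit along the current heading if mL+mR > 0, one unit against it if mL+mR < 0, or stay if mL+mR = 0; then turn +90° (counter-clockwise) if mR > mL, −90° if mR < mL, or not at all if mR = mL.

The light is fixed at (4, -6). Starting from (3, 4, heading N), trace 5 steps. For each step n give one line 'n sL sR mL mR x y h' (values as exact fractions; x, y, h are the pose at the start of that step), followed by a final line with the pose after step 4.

0 16/13 80/61 2016/793 552/793 3 4 N
1 160/169 160/81 40000/13689 20560/13689 3 5 E
2 20/13 20/13 40/13 10/13 4 5 S
3 32/13 32/29 1344/377 -48/377 4 4 W
4 16/13 80/61 2016/793 552/793 3 4 N
final 3 5 E

n=0: pose=(3,4,N); sL=16/13, sR=80/61; mL=2016/793, mR=552/793; mL+mR=2568/793 → advance +1; mR−mL=-24/13 → turn -1·90°
n=1: pose=(3,5,E); sL=160/169, sR=160/81; mL=40000/13689, mR=20560/13689; mL+mR=60560/13689 → advance +1; mR−mL=-240/169 → turn -1·90°
n=2: pose=(4,5,S); sL=20/13, sR=20/13; mL=40/13, mR=10/13; mL+mR=50/13 → advance +1; mR−mL=-30/13 → turn -1·90°
n=3: pose=(4,4,W); sL=32/13, sR=32/29; mL=1344/377, mR=-48/377; mL+mR=1296/377 → advance +1; mR−mL=-48/13 → turn -1·90°
n=4: pose=(3,4,N); sL=16/13, sR=80/61; mL=2016/793, mR=552/793; mL+mR=2568/793 → advance +1; mR−mL=-24/13 → turn -1·90°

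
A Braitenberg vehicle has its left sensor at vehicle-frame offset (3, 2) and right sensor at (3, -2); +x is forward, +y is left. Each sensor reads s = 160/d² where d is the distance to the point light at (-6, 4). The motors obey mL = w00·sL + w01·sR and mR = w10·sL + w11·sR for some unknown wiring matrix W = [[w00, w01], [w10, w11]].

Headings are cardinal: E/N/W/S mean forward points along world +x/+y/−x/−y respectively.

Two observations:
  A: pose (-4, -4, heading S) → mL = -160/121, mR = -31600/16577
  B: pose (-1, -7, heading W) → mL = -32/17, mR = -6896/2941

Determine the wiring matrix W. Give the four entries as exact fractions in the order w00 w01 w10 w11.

0 -1 -1/2 -1

obs A: pose=(-4,-4,S) → sL=160/137, sR=160/121, mL=-160/121, mR=-31600/16577
obs B: pose=(-1,-7,W) → sL=160/173, sR=32/17, mL=-32/17, mR=-6896/2941
sensor matrix S = [[160/137, 160/121], [160/173, 32/17]]; det S = 47554560/48752957
solve [mL_A; mL_B] = S·[w00; w01] and [mR_A; mR_B] = S·[w10; w11]:
  w00 = 0, w01 = -1, w10 = -1/2, w11 = -1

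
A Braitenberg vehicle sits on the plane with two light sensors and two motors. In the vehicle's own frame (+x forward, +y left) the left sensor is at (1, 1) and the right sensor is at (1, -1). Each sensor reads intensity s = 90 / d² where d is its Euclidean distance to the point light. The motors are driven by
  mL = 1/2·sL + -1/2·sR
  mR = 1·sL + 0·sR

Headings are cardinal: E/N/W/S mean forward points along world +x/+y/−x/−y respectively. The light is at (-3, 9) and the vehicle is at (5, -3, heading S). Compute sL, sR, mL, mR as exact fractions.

9/25 45/109 -72/2725 9/25

left sensor world pos  = (6, -4); dL² = 250
right sensor world pos = (4, -4); dR² = 218
sL = 90/250 = 9/25
sR = 90/218 = 45/109
mL = 1/2·sL + -1/2·sR = -72/2725
mR = 1·sL + 0·sR = 9/25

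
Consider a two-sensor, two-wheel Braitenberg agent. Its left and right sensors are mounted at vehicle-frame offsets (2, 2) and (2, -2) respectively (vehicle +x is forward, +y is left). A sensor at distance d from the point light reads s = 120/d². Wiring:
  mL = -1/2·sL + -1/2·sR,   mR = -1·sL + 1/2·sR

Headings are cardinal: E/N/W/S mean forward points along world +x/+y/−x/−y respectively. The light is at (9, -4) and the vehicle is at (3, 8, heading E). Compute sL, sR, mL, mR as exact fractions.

left sensor world pos  = (5, 10); dL² = 212
right sensor world pos = (5, 6); dR² = 116
sL = 120/212 = 30/53
sR = 120/116 = 30/29
mL = -1/2·sL + -1/2·sR = -1230/1537
mR = -1·sL + 1/2·sR = -75/1537

30/53 30/29 -1230/1537 -75/1537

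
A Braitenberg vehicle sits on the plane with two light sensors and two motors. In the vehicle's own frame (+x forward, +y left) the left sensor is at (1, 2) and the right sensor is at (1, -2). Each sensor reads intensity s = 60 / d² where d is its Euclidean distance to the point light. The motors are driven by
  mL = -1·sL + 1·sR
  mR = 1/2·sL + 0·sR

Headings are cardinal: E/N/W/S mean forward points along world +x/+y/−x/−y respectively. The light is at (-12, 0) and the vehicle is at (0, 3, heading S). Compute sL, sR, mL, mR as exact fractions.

3/10 15/26 18/65 3/20

left sensor world pos  = (2, 2); dL² = 200
right sensor world pos = (-2, 2); dR² = 104
sL = 60/200 = 3/10
sR = 60/104 = 15/26
mL = -1·sL + 1·sR = 18/65
mR = 1/2·sL + 0·sR = 3/20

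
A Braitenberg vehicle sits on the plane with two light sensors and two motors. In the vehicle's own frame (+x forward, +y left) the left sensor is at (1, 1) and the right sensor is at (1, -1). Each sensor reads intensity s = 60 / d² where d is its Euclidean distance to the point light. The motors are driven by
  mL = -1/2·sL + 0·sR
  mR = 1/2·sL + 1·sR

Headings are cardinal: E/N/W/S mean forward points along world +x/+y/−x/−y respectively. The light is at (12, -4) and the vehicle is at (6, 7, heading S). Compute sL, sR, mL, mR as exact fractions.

12/25 60/149 -6/25 2394/3725

left sensor world pos  = (7, 6); dL² = 125
right sensor world pos = (5, 6); dR² = 149
sL = 60/125 = 12/25
sR = 60/149 = 60/149
mL = -1/2·sL + 0·sR = -6/25
mR = 1/2·sL + 1·sR = 2394/3725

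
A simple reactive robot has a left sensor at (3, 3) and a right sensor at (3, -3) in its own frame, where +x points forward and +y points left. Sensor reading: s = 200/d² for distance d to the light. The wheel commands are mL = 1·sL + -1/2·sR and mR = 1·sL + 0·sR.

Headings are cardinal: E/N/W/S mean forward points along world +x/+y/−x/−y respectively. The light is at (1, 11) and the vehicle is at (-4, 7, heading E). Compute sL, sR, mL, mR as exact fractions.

40 200/53 2020/53 40

left sensor world pos  = (-1, 10); dL² = 5
right sensor world pos = (-1, 4); dR² = 53
sL = 200/5 = 40
sR = 200/53 = 200/53
mL = 1·sL + -1/2·sR = 2020/53
mR = 1·sL + 0·sR = 40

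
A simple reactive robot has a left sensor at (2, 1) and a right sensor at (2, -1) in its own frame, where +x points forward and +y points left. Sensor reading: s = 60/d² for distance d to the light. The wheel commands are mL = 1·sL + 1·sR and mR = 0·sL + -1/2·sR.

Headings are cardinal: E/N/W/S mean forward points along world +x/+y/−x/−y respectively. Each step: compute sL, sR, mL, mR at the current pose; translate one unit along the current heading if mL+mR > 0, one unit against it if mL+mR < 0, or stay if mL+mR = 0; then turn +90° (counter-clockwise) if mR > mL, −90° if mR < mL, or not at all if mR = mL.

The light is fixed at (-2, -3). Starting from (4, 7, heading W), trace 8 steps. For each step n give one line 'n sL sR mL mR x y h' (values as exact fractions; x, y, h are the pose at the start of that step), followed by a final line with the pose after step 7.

n=0: pose=(4,7,W); sL=60/97, sR=60/137; mL=14040/13289, mR=-30/137; mL+mR=11130/13289 → advance +1; mR−mL=-16950/13289 → turn -1·90°
n=1: pose=(3,7,N); sL=3/8, sR=1/3; mL=17/24, mR=-1/6; mL+mR=13/24 → advance +1; mR−mL=-7/8 → turn -1·90°
n=2: pose=(3,8,E); sL=60/193, sR=60/149; mL=20520/28757, mR=-30/149; mL+mR=14730/28757 → advance +1; mR−mL=-26310/28757 → turn -1·90°
n=3: pose=(4,8,S); sL=6/13, sR=30/53; mL=708/689, mR=-15/53; mL+mR=513/689 → advance +1; mR−mL=-903/689 → turn -1·90°
n=4: pose=(4,7,W); sL=60/97, sR=60/137; mL=14040/13289, mR=-30/137; mL+mR=11130/13289 → advance +1; mR−mL=-16950/13289 → turn -1·90°
n=5: pose=(3,7,N); sL=3/8, sR=1/3; mL=17/24, mR=-1/6; mL+mR=13/24 → advance +1; mR−mL=-7/8 → turn -1·90°
n=6: pose=(3,8,E); sL=60/193, sR=60/149; mL=20520/28757, mR=-30/149; mL+mR=14730/28757 → advance +1; mR−mL=-26310/28757 → turn -1·90°
n=7: pose=(4,8,S); sL=6/13, sR=30/53; mL=708/689, mR=-15/53; mL+mR=513/689 → advance +1; mR−mL=-903/689 → turn -1·90°

0 60/97 60/137 14040/13289 -30/137 4 7 W
1 3/8 1/3 17/24 -1/6 3 7 N
2 60/193 60/149 20520/28757 -30/149 3 8 E
3 6/13 30/53 708/689 -15/53 4 8 S
4 60/97 60/137 14040/13289 -30/137 4 7 W
5 3/8 1/3 17/24 -1/6 3 7 N
6 60/193 60/149 20520/28757 -30/149 3 8 E
7 6/13 30/53 708/689 -15/53 4 8 S
final 4 7 W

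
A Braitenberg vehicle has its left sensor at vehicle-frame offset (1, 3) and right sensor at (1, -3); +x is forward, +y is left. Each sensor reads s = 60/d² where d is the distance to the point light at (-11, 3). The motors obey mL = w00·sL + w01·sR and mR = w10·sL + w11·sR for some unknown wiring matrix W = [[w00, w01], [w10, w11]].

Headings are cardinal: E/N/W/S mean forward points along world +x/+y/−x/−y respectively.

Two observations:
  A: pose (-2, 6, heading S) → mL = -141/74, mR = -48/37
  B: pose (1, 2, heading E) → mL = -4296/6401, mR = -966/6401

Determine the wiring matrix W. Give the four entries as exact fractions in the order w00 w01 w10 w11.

-1 -1 1/2 -1

obs A: pose=(-2,6,S) → sL=15/37, sR=3/2, mL=-141/74, mR=-48/37
obs B: pose=(1,2,E) → sL=60/173, sR=12/37, mL=-4296/6401, mR=-966/6401
sensor matrix S = [[15/37, 3/2], [60/173, 12/37]]; det S = -92070/236837
solve [mL_A; mL_B] = S·[w00; w01] and [mR_A; mR_B] = S·[w10; w11]:
  w00 = -1, w01 = -1, w10 = 1/2, w11 = -1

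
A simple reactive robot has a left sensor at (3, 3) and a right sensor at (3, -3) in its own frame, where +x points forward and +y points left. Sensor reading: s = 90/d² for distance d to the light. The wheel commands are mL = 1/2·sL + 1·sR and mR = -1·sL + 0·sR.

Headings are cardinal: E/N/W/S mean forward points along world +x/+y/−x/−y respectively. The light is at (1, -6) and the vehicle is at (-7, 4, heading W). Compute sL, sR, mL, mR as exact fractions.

9/17 9/29 567/986 -9/17

left sensor world pos  = (-10, 1); dL² = 170
right sensor world pos = (-10, 7); dR² = 290
sL = 90/170 = 9/17
sR = 90/290 = 9/29
mL = 1/2·sL + 1·sR = 567/986
mR = -1·sL + 0·sR = -9/17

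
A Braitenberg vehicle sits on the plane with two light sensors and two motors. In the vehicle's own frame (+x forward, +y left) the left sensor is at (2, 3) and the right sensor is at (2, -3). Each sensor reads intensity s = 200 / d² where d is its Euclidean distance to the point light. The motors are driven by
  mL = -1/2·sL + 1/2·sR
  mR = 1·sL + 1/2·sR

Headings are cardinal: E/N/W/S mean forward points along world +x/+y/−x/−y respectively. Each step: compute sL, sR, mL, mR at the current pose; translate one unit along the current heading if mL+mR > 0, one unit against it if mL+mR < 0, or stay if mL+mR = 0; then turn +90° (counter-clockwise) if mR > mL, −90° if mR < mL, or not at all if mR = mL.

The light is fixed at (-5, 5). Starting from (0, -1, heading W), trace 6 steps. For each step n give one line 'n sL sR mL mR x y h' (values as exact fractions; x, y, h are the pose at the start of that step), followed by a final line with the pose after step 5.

n=0: pose=(0,-1,W); sL=20/9, sR=100/9; mL=40/9, mR=70/9; mL+mR=110/9 → advance +1; mR−mL=10/3 → turn +1·90°
n=1: pose=(-1,-1,S); sL=200/113, sR=40/13; mL=960/1469, mR=4860/1469; mL+mR=5820/1469 → advance +1; mR−mL=300/113 → turn +1·90°
n=2: pose=(-1,-2,E); sL=50/13, sR=25/17; mL=-525/442, mR=2025/442; mL+mR=750/221 → advance +1; mR−mL=75/13 → turn +1·90°
n=3: pose=(0,-2,N); sL=200/29, sR=200/89; mL=-6000/2581, mR=20700/2581; mL+mR=14700/2581 → advance +1; mR−mL=300/29 → turn +1·90°
n=4: pose=(0,-1,W); sL=20/9, sR=100/9; mL=40/9, mR=70/9; mL+mR=110/9 → advance +1; mR−mL=10/3 → turn +1·90°
n=5: pose=(-1,-1,S); sL=200/113, sR=40/13; mL=960/1469, mR=4860/1469; mL+mR=5820/1469 → advance +1; mR−mL=300/113 → turn +1·90°

0 20/9 100/9 40/9 70/9 0 -1 W
1 200/113 40/13 960/1469 4860/1469 -1 -1 S
2 50/13 25/17 -525/442 2025/442 -1 -2 E
3 200/29 200/89 -6000/2581 20700/2581 0 -2 N
4 20/9 100/9 40/9 70/9 0 -1 W
5 200/113 40/13 960/1469 4860/1469 -1 -1 S
final -1 -2 E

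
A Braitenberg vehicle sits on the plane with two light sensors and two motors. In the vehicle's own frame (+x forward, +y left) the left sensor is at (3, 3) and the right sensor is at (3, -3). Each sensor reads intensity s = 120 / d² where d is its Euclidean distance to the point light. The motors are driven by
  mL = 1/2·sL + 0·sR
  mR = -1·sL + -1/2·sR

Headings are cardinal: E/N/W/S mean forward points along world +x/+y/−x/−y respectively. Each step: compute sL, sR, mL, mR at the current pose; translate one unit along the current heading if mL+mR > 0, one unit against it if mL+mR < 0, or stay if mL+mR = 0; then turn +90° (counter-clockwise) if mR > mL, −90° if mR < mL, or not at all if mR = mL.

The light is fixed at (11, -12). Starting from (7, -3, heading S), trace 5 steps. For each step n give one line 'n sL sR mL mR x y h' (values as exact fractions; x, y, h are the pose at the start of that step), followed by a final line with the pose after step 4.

n=0: pose=(7,-3,S); sL=120/37, sR=24/17; mL=60/37, mR=-2484/629; mL+mR=-1464/629 → advance -1; mR−mL=-3504/629 → turn -1·90°
n=1: pose=(7,-2,W); sL=60/49, sR=60/109; mL=30/49, mR=-8010/5341; mL+mR=-4740/5341 → advance -1; mR−mL=-11280/5341 → turn -1·90°
n=2: pose=(8,-2,N); sL=24/41, sR=120/169; mL=12/41, mR=-6516/6929; mL+mR=-4488/6929 → advance -1; mR−mL=-8544/6929 → turn -1·90°
n=3: pose=(8,-3,E); sL=5/6, sR=10/3; mL=5/12, mR=-5/2; mL+mR=-25/12 → advance -1; mR−mL=-35/12 → turn -1·90°
n=4: pose=(7,-3,S); sL=120/37, sR=24/17; mL=60/37, mR=-2484/629; mL+mR=-1464/629 → advance -1; mR−mL=-3504/629 → turn -1·90°

0 120/37 24/17 60/37 -2484/629 7 -3 S
1 60/49 60/109 30/49 -8010/5341 7 -2 W
2 24/41 120/169 12/41 -6516/6929 8 -2 N
3 5/6 10/3 5/12 -5/2 8 -3 E
4 120/37 24/17 60/37 -2484/629 7 -3 S
final 7 -2 W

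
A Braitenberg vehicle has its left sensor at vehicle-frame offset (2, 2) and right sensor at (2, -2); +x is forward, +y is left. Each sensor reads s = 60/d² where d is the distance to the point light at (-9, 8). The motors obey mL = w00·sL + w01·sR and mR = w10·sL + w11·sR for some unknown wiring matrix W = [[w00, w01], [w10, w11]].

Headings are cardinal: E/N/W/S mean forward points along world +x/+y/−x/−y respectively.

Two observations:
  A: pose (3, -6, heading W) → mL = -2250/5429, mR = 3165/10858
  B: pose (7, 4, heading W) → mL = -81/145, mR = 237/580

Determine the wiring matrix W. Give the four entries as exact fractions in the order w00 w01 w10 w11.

obs A: pose=(3,-6,W) → sL=15/89, sR=15/61, mL=-2250/5429, mR=3165/10858
obs B: pose=(7,4,W) → sL=15/58, sR=3/10, mL=-81/145, mR=237/580
sensor matrix S = [[15/89, 15/61], [15/58, 3/10]]; det S = -2052/157441
solve [mL_A; mL_B] = S·[w00; w01] and [mR_A; mR_B] = S·[w10; w11]:
  w00 = -1, w01 = -1, w10 = 1, w11 = 1/2

-1 -1 1 1/2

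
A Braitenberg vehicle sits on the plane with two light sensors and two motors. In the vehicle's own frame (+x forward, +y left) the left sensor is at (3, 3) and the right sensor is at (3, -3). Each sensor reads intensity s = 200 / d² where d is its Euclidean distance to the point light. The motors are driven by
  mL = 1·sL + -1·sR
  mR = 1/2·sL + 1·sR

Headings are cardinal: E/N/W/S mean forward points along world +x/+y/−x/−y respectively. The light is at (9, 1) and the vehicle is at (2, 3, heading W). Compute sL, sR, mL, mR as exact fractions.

left sensor world pos  = (-1, 0); dL² = 101
right sensor world pos = (-1, 6); dR² = 125
sL = 200/101 = 200/101
sR = 200/125 = 8/5
mL = 1·sL + -1·sR = 192/505
mR = 1/2·sL + 1·sR = 1308/505

200/101 8/5 192/505 1308/505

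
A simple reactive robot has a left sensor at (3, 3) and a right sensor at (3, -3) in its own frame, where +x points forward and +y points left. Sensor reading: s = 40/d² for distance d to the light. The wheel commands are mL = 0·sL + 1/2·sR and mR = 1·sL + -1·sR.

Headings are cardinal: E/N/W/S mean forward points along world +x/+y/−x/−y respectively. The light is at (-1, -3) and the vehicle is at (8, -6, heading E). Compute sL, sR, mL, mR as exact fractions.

left sensor world pos  = (11, -3); dL² = 144
right sensor world pos = (11, -9); dR² = 180
sL = 40/144 = 5/18
sR = 40/180 = 2/9
mL = 0·sL + 1/2·sR = 1/9
mR = 1·sL + -1·sR = 1/18

5/18 2/9 1/9 1/18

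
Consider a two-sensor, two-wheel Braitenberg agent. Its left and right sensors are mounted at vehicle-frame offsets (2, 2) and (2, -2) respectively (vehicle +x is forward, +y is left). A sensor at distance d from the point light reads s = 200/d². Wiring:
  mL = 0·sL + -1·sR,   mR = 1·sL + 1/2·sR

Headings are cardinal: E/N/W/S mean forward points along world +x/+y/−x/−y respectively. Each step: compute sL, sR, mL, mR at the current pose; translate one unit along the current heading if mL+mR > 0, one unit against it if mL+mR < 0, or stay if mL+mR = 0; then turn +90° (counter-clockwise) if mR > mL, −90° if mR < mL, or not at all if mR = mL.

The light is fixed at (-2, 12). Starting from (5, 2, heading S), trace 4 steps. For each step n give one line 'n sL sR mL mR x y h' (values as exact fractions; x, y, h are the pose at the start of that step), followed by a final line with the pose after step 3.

0 8/9 200/169 -200/169 2252/1521 5 2 S
1 100/81 4/5 -4/5 662/405 5 1 E
2 200/117 200/181 -200/181 47900/21177 6 1 N
3 10/9 2 -2 19/9 6 2 W
final 5 2 S

n=0: pose=(5,2,S); sL=8/9, sR=200/169; mL=-200/169, mR=2252/1521; mL+mR=452/1521 → advance +1; mR−mL=4052/1521 → turn +1·90°
n=1: pose=(5,1,E); sL=100/81, sR=4/5; mL=-4/5, mR=662/405; mL+mR=338/405 → advance +1; mR−mL=986/405 → turn +1·90°
n=2: pose=(6,1,N); sL=200/117, sR=200/181; mL=-200/181, mR=47900/21177; mL+mR=24500/21177 → advance +1; mR−mL=71300/21177 → turn +1·90°
n=3: pose=(6,2,W); sL=10/9, sR=2; mL=-2, mR=19/9; mL+mR=1/9 → advance +1; mR−mL=37/9 → turn +1·90°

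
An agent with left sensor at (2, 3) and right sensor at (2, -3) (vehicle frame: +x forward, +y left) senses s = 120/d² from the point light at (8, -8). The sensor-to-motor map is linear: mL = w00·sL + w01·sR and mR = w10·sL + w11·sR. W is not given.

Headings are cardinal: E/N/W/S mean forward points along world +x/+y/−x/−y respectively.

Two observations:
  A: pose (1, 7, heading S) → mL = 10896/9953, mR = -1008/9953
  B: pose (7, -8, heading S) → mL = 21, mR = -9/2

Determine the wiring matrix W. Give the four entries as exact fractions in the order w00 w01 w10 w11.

1 1 -1/2 1/2

obs A: pose=(1,7,S) → sL=24/37, sR=120/269, mL=10896/9953, mR=-1008/9953
obs B: pose=(7,-8,S) → sL=15, sR=6, mL=21, mR=-9/2
sensor matrix S = [[24/37, 120/269], [15, 6]]; det S = -27864/9953
solve [mL_A; mL_B] = S·[w00; w01] and [mR_A; mR_B] = S·[w10; w11]:
  w00 = 1, w01 = 1, w10 = -1/2, w11 = 1/2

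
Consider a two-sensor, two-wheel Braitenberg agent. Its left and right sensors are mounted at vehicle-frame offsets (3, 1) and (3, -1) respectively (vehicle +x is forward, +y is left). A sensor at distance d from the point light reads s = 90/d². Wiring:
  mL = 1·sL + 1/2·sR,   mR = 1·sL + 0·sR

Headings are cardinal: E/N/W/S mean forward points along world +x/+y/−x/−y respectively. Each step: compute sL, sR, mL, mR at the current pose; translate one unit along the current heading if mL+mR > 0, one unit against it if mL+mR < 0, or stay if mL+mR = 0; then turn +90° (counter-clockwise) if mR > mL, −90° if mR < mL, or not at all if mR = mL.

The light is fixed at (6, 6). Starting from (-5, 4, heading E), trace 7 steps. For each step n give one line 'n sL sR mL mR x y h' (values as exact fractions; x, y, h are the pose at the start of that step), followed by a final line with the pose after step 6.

0 18/13 90/73 1899/949 18/13 -5 4 E
1 45/53 45/73 8955/7738 45/53 -4 4 S
2 18/37 90/173 4779/6401 18/37 -4 3 W
3 5/8 9/10 43/40 5/8 -5 3 N
4 18/13 90/73 1899/949 18/13 -5 4 E
5 45/53 45/73 8955/7738 45/53 -4 4 S
6 18/37 90/173 4779/6401 18/37 -4 3 W
final -5 3 N

n=0: pose=(-5,4,E); sL=18/13, sR=90/73; mL=1899/949, mR=18/13; mL+mR=3213/949 → advance +1; mR−mL=-45/73 → turn -1·90°
n=1: pose=(-4,4,S); sL=45/53, sR=45/73; mL=8955/7738, mR=45/53; mL+mR=15525/7738 → advance +1; mR−mL=-45/146 → turn -1·90°
n=2: pose=(-4,3,W); sL=18/37, sR=90/173; mL=4779/6401, mR=18/37; mL+mR=7893/6401 → advance +1; mR−mL=-45/173 → turn -1·90°
n=3: pose=(-5,3,N); sL=5/8, sR=9/10; mL=43/40, mR=5/8; mL+mR=17/10 → advance +1; mR−mL=-9/20 → turn -1·90°
n=4: pose=(-5,4,E); sL=18/13, sR=90/73; mL=1899/949, mR=18/13; mL+mR=3213/949 → advance +1; mR−mL=-45/73 → turn -1·90°
n=5: pose=(-4,4,S); sL=45/53, sR=45/73; mL=8955/7738, mR=45/53; mL+mR=15525/7738 → advance +1; mR−mL=-45/146 → turn -1·90°
n=6: pose=(-4,3,W); sL=18/37, sR=90/173; mL=4779/6401, mR=18/37; mL+mR=7893/6401 → advance +1; mR−mL=-45/173 → turn -1·90°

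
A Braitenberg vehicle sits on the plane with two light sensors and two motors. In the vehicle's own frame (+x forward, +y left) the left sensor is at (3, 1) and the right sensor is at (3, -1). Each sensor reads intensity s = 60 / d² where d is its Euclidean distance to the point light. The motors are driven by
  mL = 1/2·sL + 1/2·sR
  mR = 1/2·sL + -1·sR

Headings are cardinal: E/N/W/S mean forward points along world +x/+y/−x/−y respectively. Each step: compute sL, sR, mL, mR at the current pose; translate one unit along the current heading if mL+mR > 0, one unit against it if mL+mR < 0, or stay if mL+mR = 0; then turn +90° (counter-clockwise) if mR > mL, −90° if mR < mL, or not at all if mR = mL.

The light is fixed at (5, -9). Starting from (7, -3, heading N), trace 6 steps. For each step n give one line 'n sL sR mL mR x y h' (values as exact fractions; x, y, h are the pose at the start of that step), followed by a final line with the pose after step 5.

n=0: pose=(7,-3,N); sL=30/41, sR=2/3; mL=86/123, mR=-37/123; mL+mR=49/123 → advance +1; mR−mL=-1 → turn -1·90°
n=1: pose=(7,-2,E); sL=60/89, sR=60/61; mL=4500/5429, mR=-3510/5429; mL+mR=990/5429 → advance +1; mR−mL=-90/61 → turn -1·90°
n=2: pose=(8,-2,S); sL=15/8, sR=3; mL=39/16, mR=-33/16; mL+mR=3/8 → advance +1; mR−mL=-9/2 → turn -1·90°
n=3: pose=(8,-3,W); sL=12/5, sR=60/49; mL=444/245, mR=-6/245; mL+mR=438/245 → advance +1; mR−mL=-90/49 → turn -1·90°
n=4: pose=(7,-3,N); sL=30/41, sR=2/3; mL=86/123, mR=-37/123; mL+mR=49/123 → advance +1; mR−mL=-1 → turn -1·90°
n=5: pose=(7,-2,E); sL=60/89, sR=60/61; mL=4500/5429, mR=-3510/5429; mL+mR=990/5429 → advance +1; mR−mL=-90/61 → turn -1·90°

0 30/41 2/3 86/123 -37/123 7 -3 N
1 60/89 60/61 4500/5429 -3510/5429 7 -2 E
2 15/8 3 39/16 -33/16 8 -2 S
3 12/5 60/49 444/245 -6/245 8 -3 W
4 30/41 2/3 86/123 -37/123 7 -3 N
5 60/89 60/61 4500/5429 -3510/5429 7 -2 E
final 8 -2 S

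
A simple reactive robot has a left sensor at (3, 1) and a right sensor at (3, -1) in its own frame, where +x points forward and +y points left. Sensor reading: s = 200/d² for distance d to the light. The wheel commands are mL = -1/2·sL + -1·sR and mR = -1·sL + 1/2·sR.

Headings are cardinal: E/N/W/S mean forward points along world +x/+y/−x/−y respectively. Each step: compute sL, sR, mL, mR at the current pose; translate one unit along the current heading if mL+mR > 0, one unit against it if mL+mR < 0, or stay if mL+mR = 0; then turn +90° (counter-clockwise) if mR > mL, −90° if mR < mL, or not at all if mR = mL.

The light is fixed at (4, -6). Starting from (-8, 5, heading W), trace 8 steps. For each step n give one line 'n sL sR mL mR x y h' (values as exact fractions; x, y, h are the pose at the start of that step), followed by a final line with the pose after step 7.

n=0: pose=(-8,5,W); sL=8/13, sR=200/369; mL=-4076/4797, mR=-1652/4797; mL+mR=-5728/4797 → advance -1; mR−mL=808/1599 → turn +1·90°
n=1: pose=(-7,5,S); sL=50/41, sR=25/26; mL=-1675/1066, mR=-1575/2132; mL+mR=-4925/2132 → advance -1; mR−mL=1775/2132 → turn +1·90°
n=2: pose=(-7,6,E); sL=200/233, sR=40/37; mL=-13020/8621, mR=-2740/8621; mL+mR=-15760/8621 → advance -1; mR−mL=10280/8621 → turn +1·90°
n=3: pose=(-8,6,N); sL=100/197, sR=100/173; mL=-28350/34081, mR=-7450/34081; mL+mR=-35800/34081 → advance -1; mR−mL=20900/34081 → turn +1·90°
n=4: pose=(-8,5,W); sL=8/13, sR=200/369; mL=-4076/4797, mR=-1652/4797; mL+mR=-5728/4797 → advance -1; mR−mL=808/1599 → turn +1·90°
n=5: pose=(-7,5,S); sL=50/41, sR=25/26; mL=-1675/1066, mR=-1575/2132; mL+mR=-4925/2132 → advance -1; mR−mL=1775/2132 → turn +1·90°
n=6: pose=(-7,6,E); sL=200/233, sR=40/37; mL=-13020/8621, mR=-2740/8621; mL+mR=-15760/8621 → advance -1; mR−mL=10280/8621 → turn +1·90°
n=7: pose=(-8,6,N); sL=100/197, sR=100/173; mL=-28350/34081, mR=-7450/34081; mL+mR=-35800/34081 → advance -1; mR−mL=20900/34081 → turn +1·90°

0 8/13 200/369 -4076/4797 -1652/4797 -8 5 W
1 50/41 25/26 -1675/1066 -1575/2132 -7 5 S
2 200/233 40/37 -13020/8621 -2740/8621 -7 6 E
3 100/197 100/173 -28350/34081 -7450/34081 -8 6 N
4 8/13 200/369 -4076/4797 -1652/4797 -8 5 W
5 50/41 25/26 -1675/1066 -1575/2132 -7 5 S
6 200/233 40/37 -13020/8621 -2740/8621 -7 6 E
7 100/197 100/173 -28350/34081 -7450/34081 -8 6 N
final -8 5 W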